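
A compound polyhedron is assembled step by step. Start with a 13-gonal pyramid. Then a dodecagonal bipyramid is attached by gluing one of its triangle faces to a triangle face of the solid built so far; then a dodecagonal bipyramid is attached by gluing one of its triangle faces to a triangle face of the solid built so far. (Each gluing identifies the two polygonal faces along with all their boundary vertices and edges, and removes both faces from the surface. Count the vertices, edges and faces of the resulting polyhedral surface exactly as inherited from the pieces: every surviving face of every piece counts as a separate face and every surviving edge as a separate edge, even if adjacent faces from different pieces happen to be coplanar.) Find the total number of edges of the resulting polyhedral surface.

A 13-gonal pyramid: V=14, E=26, F=14.
Attach a dodecagonal bipyramid (V=14, E=36, F=24) along a 3-gon: merge 3 vertices and 3 edges, delete both glued faces → V=25, E=59, F=36.
Attach a dodecagonal bipyramid (V=14, E=36, F=24) along a 3-gon: merge 3 vertices and 3 edges, delete both glued faces → V=36, E=92, F=58.
Check: V − E + F = 36 − 92 + 58 = 2.

92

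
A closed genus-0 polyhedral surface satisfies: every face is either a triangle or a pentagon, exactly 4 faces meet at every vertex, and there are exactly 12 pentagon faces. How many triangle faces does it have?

20

Let x be the number of triangles; then F = 12 + x.
Edge–face incidences: 2E = 5·12 + 3·x = 60 + 3x.
Every vertex has degree 4, so 4V = 2E.
Euler: V − E + F = 2 ⇒ (2E)/4 − E + (12 + x) = 2.
Multiply by 8: 2·(2E) − 4·(2E) + 8·(12 + x) = 16, i.e. 96 + 8x − 2·(60 + 3x) = 16.
Collecting terms: 2x − 24 = 16, so 2x = 40, so x = 20.
Then 2E = 60 + 3·20 = 120, so E = 60, V = 2E/4 = 30, F = 12 + 20 = 32.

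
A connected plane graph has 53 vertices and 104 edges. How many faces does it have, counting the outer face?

53

Euler's formula for a connected plane graph: V − E + F = 2, so F = 2 − 53 + 104 = 53.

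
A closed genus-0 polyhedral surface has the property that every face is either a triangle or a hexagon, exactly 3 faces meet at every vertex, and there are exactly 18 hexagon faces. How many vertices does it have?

Let x be the number of triangles; then F = 18 + x.
Edge–face incidences: 2E = 6·18 + 3·x = 108 + 3x.
Every vertex has degree 3, so 3V = 2E.
Euler: V − E + F = 2 ⇒ (2E)/3 − E + (18 + x) = 2.
Multiply by 6: 2·(2E) − 3·(2E) + 6·(18 + x) = 12, i.e. 108 + 6x − (108 + 3x) = 12.
Collecting terms: 3x = 12, so x = 4.
Then 2E = 108 + 3·4 = 120, so E = 60, V = 2E/3 = 40, F = 18 + 4 = 22.

40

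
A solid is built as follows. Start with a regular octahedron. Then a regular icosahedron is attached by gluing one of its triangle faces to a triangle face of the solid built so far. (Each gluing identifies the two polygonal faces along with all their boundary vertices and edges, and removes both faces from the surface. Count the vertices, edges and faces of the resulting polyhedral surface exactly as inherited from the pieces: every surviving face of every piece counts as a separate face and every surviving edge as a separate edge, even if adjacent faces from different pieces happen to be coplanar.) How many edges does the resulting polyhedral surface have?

A regular octahedron: V=6, E=12, F=8.
Attach a regular icosahedron (V=12, E=30, F=20) along a 3-gon: merge 3 vertices and 3 edges, delete both glued faces → V=15, E=39, F=26.
Check: V − E + F = 15 − 39 + 26 = 2.

39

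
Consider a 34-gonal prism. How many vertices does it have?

A prism on an n-gon has two n-gon bases and n rectangular sides: V = 2·34 = 68, E = 3·34 = 102, F = 34 + 2 = 36.

68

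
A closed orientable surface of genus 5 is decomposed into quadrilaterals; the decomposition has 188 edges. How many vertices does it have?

χ = 2 − 2·5 = -8, and every face is a square so 4F = 2E.
F = 2E/4 = 94. Then V = -8 + E − F = -8 + 188 − 94 = 86.

86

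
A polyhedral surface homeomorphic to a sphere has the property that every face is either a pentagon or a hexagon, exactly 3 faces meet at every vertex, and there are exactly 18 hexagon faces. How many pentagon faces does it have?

Let x be the number of pentagons; then F = 18 + x.
Edge–face incidences: 2E = 6·18 + 5·x = 108 + 5x.
Every vertex has degree 3, so 3V = 2E.
Euler: V − E + F = 2 ⇒ (2E)/3 − E + (18 + x) = 2.
Multiply by 6: 2·(2E) − 3·(2E) + 6·(18 + x) = 12, i.e. 108 + 6x − (108 + 5x) = 12.
Collecting terms: x = 12.
Then 2E = 108 + 5·12 = 168, so E = 84, V = 2E/3 = 56, F = 18 + 12 = 30.

12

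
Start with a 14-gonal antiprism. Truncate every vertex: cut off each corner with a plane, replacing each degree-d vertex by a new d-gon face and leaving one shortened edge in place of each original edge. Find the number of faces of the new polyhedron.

58

The base solid has V = 28, E = 56, F = 30.
Truncation replaces each original edge-end by a new vertex, so V′ = 2E = 112.
Each original edge survives, and each old vertex of degree d contributes d new edges; summing degrees gives Σd = 2E, so E′ = E + 2E = 3E = 168.
Each original face survives and each original vertex becomes one new face: F′ = F + V = 58.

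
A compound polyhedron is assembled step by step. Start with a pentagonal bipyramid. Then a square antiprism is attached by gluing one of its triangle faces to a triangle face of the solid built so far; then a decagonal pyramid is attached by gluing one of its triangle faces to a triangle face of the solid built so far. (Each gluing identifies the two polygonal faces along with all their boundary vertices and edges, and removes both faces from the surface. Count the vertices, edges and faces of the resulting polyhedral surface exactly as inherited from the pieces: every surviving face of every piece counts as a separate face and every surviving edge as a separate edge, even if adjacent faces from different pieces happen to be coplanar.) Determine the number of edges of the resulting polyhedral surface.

45

A pentagonal bipyramid: V=7, E=15, F=10.
Attach a square antiprism (V=8, E=16, F=10) along a 3-gon: merge 3 vertices and 3 edges, delete both glued faces → V=12, E=28, F=18.
Attach a decagonal pyramid (V=11, E=20, F=11) along a 3-gon: merge 3 vertices and 3 edges, delete both glued faces → V=20, E=45, F=27.
Check: V − E + F = 20 − 45 + 27 = 2.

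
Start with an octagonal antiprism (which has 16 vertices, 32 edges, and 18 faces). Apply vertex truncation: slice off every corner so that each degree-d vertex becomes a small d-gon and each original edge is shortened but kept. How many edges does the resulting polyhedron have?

96

Truncation replaces each original edge-end by a new vertex, so V′ = 2E = 64.
Each original edge survives, and each old vertex of degree d contributes d new edges; summing degrees gives Σd = 2E, so E′ = E + 2E = 3E = 96.
Each original face survives and each original vertex becomes one new face: F′ = F + V = 34.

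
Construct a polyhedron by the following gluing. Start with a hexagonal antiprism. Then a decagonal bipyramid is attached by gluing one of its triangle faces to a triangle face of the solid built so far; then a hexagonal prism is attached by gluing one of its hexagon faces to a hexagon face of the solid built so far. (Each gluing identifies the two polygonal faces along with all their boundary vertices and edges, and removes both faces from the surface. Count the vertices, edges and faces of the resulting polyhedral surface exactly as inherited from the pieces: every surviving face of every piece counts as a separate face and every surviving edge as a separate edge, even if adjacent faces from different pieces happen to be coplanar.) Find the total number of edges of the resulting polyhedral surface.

A hexagonal antiprism: V=12, E=24, F=14.
Attach a decagonal bipyramid (V=12, E=30, F=20) along a 3-gon: merge 3 vertices and 3 edges, delete both glued faces → V=21, E=51, F=32.
Attach a hexagonal prism (V=12, E=18, F=8) along a 6-gon: merge 6 vertices and 6 edges, delete both glued faces → V=27, E=63, F=38.
Check: V − E + F = 27 − 63 + 38 = 2.

63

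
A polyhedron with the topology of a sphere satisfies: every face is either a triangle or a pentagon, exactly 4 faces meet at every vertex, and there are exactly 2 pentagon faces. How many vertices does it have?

10

Let x be the number of triangles; then F = 2 + x.
Edge–face incidences: 2E = 5·2 + 3·x = 10 + 3x.
Every vertex has degree 4, so 4V = 2E.
Euler: V − E + F = 2 ⇒ (2E)/4 − E + (2 + x) = 2.
Multiply by 8: 2·(2E) − 4·(2E) + 8·(2 + x) = 16, i.e. 16 + 8x − 2·(10 + 3x) = 16.
Collecting terms: 2x − 4 = 16, so 2x = 20, so x = 10.
Then 2E = 10 + 3·10 = 40, so E = 20, V = 2E/4 = 10, F = 2 + 10 = 12.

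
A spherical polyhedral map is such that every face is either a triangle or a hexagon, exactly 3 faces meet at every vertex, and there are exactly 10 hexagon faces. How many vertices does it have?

24

Let x be the number of triangles; then F = 10 + x.
Edge–face incidences: 2E = 6·10 + 3·x = 60 + 3x.
Every vertex has degree 3, so 3V = 2E.
Euler: V − E + F = 2 ⇒ (2E)/3 − E + (10 + x) = 2.
Multiply by 6: 2·(2E) − 3·(2E) + 6·(10 + x) = 12, i.e. 60 + 6x − (60 + 3x) = 12.
Collecting terms: 3x = 12, so x = 4.
Then 2E = 60 + 3·4 = 72, so E = 36, V = 2E/3 = 24, F = 10 + 4 = 14.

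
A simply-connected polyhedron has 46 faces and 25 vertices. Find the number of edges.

69

Here V − E + F = 2.
E = V + F − (2) = 25 + 46 − (2) = 69.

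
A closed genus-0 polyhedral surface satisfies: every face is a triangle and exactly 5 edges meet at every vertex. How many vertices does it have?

12

Each face has 3 edges and each edge borders two faces, so 2E = 3F.
Each vertex has degree 5, so 5V = 2E and hence V = 3F/5.
Euler: V − E + F = 2 ⇒ (3F/5) − (3F/2) + F = 2.
Multiply by 10: (6 − 15 + 10)F = 20, i.e. 1F = 20.
So F = 20, E = 3·20/2 = 30, V = 3·20/5 = 12.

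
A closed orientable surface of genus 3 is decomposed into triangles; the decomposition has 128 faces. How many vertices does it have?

χ = 2 − 2·3 = -4, and every face is a triangle so 3F = 2E.
E = 3·128/2 = 192. Then V = -4 + E − F = -4 + 192 − 128 = 60.

60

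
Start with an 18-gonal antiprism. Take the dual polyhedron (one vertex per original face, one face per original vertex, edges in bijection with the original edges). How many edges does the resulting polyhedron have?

The base solid has V = 36, E = 72, F = 38.
The dual swaps V and F and preserves E: V′ = F = 38, E′ = E = 72, F′ = V = 36.

72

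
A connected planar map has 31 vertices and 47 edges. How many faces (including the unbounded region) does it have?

18

Euler's formula for a connected plane graph: V − E + F = 2, so F = 2 − 31 + 47 = 18.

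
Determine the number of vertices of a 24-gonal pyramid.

A pyramid on an n-gon base has one n-gon and n triangles: V = 24 + 1 = 25, E = 2·24 = 48, F = 24 + 1 = 25.
Check: V − E + F = 25 − 48 + 25 = 2.

25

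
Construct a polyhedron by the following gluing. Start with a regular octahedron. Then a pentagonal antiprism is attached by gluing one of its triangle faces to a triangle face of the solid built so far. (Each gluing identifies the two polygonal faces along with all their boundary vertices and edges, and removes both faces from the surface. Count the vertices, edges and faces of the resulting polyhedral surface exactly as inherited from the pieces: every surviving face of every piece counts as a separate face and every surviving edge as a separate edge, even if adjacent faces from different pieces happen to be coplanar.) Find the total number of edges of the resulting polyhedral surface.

A regular octahedron: V=6, E=12, F=8.
Attach a pentagonal antiprism (V=10, E=20, F=12) along a 3-gon: merge 3 vertices and 3 edges, delete both glued faces → V=13, E=29, F=18.
Check: V − E + F = 13 − 29 + 18 = 2.

29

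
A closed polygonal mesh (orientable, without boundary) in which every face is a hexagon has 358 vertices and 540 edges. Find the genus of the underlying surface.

Every face is a hexagon and each edge borders two faces, so 6F = 2·540, giving F = 180.
χ = V − E + F = 358 − 540 + 180 = -2.
For a closed orientable surface χ = 2 − 2g, so g = (2 − (-2))/2 = 2.

2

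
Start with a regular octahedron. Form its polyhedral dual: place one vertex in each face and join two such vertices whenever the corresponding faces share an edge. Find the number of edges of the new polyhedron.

The base solid has V = 6, E = 12, F = 8.
The dual swaps V and F and preserves E: V′ = F = 8, E′ = E = 12, F′ = V = 6.

12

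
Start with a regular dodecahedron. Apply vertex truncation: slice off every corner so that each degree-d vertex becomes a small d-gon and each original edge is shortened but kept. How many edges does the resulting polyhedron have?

90

The base solid has V = 20, E = 30, F = 12.
Truncation replaces each original edge-end by a new vertex, so V′ = 2E = 60.
Each original edge survives, and each old vertex of degree d contributes d new edges; summing degrees gives Σd = 2E, so E′ = E + 2E = 3E = 90.
Each original face survives and each original vertex becomes one new face: F′ = F + V = 32.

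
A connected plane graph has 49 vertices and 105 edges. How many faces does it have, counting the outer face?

Euler's formula for a connected plane graph: V − E + F = 2, so F = 2 − 49 + 105 = 58.

58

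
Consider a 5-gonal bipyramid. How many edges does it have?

A bipyramid over an n-gon has 2n triangular faces and n + 2 vertices: V = 5 + 2 = 7, E = 3·5 = 15, F = 2·5 = 10.
Check: V − E + F = 7 − 15 + 10 = 2.

15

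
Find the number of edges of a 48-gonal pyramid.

96

A pyramid on an n-gon base has one n-gon and n triangles: V = 48 + 1 = 49, E = 2·48 = 96, F = 48 + 1 = 49.
Check: V − E + F = 49 − 96 + 49 = 2.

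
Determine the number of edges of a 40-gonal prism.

A prism on an n-gon has two n-gon bases and n rectangular sides: V = 2·40 = 80, E = 3·40 = 120, F = 40 + 2 = 42.

120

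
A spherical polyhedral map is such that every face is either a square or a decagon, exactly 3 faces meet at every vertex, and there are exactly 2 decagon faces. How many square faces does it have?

10

Let x be the number of squares; then F = 2 + x.
Edge–face incidences: 2E = 10·2 + 4·x = 20 + 4x.
Every vertex has degree 3, so 3V = 2E.
Euler: V − E + F = 2 ⇒ (2E)/3 − E + (2 + x) = 2.
Multiply by 6: 2·(2E) − 3·(2E) + 6·(2 + x) = 12, i.e. 12 + 6x − (20 + 4x) = 12.
Collecting terms: 2x − 8 = 12, so 2x = 20, so x = 10.
Then 2E = 20 + 4·10 = 60, so E = 30, V = 2E/3 = 20, F = 2 + 10 = 12.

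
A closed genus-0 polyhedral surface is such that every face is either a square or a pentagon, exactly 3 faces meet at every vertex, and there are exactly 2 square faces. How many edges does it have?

Let x be the number of pentagons; then F = 2 + x.
Edge–face incidences: 2E = 4·2 + 5·x = 8 + 5x.
Every vertex has degree 3, so 3V = 2E.
Euler: V − E + F = 2 ⇒ (2E)/3 − E + (2 + x) = 2.
Multiply by 6: 2·(2E) − 3·(2E) + 6·(2 + x) = 12, i.e. 12 + 6x − (8 + 5x) = 12.
Collecting terms: x + 4 = 12, so x = 8.
Then 2E = 8 + 5·8 = 48, so E = 24, V = 2E/3 = 16, F = 2 + 8 = 10.

24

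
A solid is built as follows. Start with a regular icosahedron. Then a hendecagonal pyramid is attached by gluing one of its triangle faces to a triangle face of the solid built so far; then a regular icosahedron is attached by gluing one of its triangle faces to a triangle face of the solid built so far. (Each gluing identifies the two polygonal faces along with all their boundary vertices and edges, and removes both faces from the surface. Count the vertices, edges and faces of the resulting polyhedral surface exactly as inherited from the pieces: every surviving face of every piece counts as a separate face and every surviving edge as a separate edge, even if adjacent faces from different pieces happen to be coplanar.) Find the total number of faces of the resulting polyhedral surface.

A regular icosahedron: V=12, E=30, F=20.
Attach a hendecagonal pyramid (V=12, E=22, F=12) along a 3-gon: merge 3 vertices and 3 edges, delete both glued faces → V=21, E=49, F=30.
Attach a regular icosahedron (V=12, E=30, F=20) along a 3-gon: merge 3 vertices and 3 edges, delete both glued faces → V=30, E=76, F=48.
Check: V − E + F = 30 − 76 + 48 = 2.

48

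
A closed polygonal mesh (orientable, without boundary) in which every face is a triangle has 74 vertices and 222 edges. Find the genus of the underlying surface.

Every face is a triangle and each edge borders two faces, so 3F = 2·222, giving F = 148.
χ = V − E + F = 74 − 222 + 148 = 0.
For a closed orientable surface χ = 2 − 2g, so g = (2 − (0))/2 = 1.

1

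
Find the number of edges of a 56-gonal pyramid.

112

A pyramid on an n-gon base has one n-gon and n triangles: V = 56 + 1 = 57, E = 2·56 = 112, F = 56 + 1 = 57.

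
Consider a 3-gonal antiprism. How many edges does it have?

An antiprism on an n-gon has two n-gon caps and 2n triangles: V = 2·3 = 6, E = 4·3 = 12, F = 2·3 + 2 = 8.

12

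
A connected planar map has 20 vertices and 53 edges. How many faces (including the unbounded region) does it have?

35

Euler's formula for a connected plane graph: V − E + F = 2, so F = 2 − 20 + 53 = 35.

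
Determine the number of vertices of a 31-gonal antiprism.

62

An antiprism on an n-gon has two n-gon caps and 2n triangles: V = 2·31 = 62, E = 4·31 = 124, F = 2·31 + 2 = 64.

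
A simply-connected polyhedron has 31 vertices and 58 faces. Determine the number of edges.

87

Here V − E + F = 2.
E = V + F − (2) = 31 + 58 − (2) = 87.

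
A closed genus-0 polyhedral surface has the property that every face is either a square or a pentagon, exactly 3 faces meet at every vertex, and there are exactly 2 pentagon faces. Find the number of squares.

Let x be the number of squares; then F = 2 + x.
Edge–face incidences: 2E = 5·2 + 4·x = 10 + 4x.
Every vertex has degree 3, so 3V = 2E.
Euler: V − E + F = 2 ⇒ (2E)/3 − E + (2 + x) = 2.
Multiply by 6: 2·(2E) − 3·(2E) + 6·(2 + x) = 12, i.e. 12 + 6x − (10 + 4x) = 12.
Collecting terms: 2x + 2 = 12, so 2x = 10, so x = 5.
Then 2E = 10 + 4·5 = 30, so E = 15, V = 2E/3 = 10, F = 2 + 5 = 7.

5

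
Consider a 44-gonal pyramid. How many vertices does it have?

45

A pyramid on an n-gon base has one n-gon and n triangles: V = 44 + 1 = 45, E = 2·44 = 88, F = 44 + 1 = 45.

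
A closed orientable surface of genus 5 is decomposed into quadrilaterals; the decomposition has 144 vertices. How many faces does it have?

χ = 2 − 2·5 = -8, and every face is a square so 4F = 2E.
V − E + F = -8 with E = 4F/2 gives 144 − (4/2 − 1)·F = -8, so F = 152 and E = 304.

152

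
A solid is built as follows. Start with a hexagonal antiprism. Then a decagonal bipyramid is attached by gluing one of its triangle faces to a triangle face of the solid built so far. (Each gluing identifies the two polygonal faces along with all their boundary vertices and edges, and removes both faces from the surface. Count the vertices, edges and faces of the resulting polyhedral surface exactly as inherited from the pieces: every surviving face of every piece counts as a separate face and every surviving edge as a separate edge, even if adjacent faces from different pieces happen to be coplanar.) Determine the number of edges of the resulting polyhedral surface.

A hexagonal antiprism: V=12, E=24, F=14.
Attach a decagonal bipyramid (V=12, E=30, F=20) along a 3-gon: merge 3 vertices and 3 edges, delete both glued faces → V=21, E=51, F=32.
Check: V − E + F = 21 − 51 + 32 = 2.

51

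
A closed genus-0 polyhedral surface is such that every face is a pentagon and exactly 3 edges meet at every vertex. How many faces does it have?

Each face has 5 edges and each edge borders two faces, so 2E = 5F.
Each vertex has degree 3, so 3V = 2E and hence V = 5F/3.
Euler: V − E + F = 2 ⇒ (5F/3) − (5F/2) + F = 2.
Multiply by 6: (10 − 15 + 6)F = 12, i.e. 1F = 12.
So F = 12, E = 5·12/2 = 30, V = 5·12/3 = 20.

12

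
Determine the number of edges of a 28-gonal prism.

A prism on an n-gon has two n-gon bases and n rectangular sides: V = 2·28 = 56, E = 3·28 = 84, F = 28 + 2 = 30.
Check: V − E + F = 56 − 84 + 30 = 2.

84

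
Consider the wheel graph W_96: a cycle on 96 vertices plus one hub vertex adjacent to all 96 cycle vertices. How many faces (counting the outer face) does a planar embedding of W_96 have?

97

W_96 has V = 96 + 1 = 97 vertices and E = 2·96 = 192 edges.
By Euler's formula F = 2 − V + E = 2 − 97 + 192 = 97.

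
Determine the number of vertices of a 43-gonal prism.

A prism on an n-gon has two n-gon bases and n rectangular sides: V = 2·43 = 86, E = 3·43 = 129, F = 43 + 2 = 45.
Check: V − E + F = 86 − 129 + 45 = 2.

86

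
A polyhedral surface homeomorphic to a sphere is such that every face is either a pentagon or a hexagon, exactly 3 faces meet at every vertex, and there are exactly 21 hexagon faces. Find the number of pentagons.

12

Let x be the number of pentagons; then F = 21 + x.
Edge–face incidences: 2E = 6·21 + 5·x = 126 + 5x.
Every vertex has degree 3, so 3V = 2E.
Euler: V − E + F = 2 ⇒ (2E)/3 − E + (21 + x) = 2.
Multiply by 6: 2·(2E) − 3·(2E) + 6·(21 + x) = 12, i.e. 126 + 6x − (126 + 5x) = 12.
Collecting terms: x = 12.
Then 2E = 126 + 5·12 = 186, so E = 93, V = 2E/3 = 62, F = 21 + 12 = 33.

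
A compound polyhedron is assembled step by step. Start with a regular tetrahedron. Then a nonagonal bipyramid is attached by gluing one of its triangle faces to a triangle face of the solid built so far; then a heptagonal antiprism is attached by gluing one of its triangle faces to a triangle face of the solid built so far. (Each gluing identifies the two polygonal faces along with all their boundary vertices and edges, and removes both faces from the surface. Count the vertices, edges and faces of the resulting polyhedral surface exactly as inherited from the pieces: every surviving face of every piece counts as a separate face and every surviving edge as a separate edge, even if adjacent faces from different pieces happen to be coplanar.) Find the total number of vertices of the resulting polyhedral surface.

23

A regular tetrahedron: V=4, E=6, F=4.
Attach a nonagonal bipyramid (V=11, E=27, F=18) along a 3-gon: merge 3 vertices and 3 edges, delete both glued faces → V=12, E=30, F=20.
Attach a heptagonal antiprism (V=14, E=28, F=16) along a 3-gon: merge 3 vertices and 3 edges, delete both glued faces → V=23, E=55, F=34.
Check: V − E + F = 23 − 55 + 34 = 2.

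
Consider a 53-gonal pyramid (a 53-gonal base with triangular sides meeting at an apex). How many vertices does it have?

54

A pyramid on an n-gon base has one n-gon and n triangles: V = 53 + 1 = 54, E = 2·53 = 106, F = 53 + 1 = 54.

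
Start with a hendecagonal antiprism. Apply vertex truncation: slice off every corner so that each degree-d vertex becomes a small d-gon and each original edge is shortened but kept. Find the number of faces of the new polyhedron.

46

The base solid has V = 22, E = 44, F = 24.
Truncation replaces each original edge-end by a new vertex, so V′ = 2E = 88.
Each original edge survives, and each old vertex of degree d contributes d new edges; summing degrees gives Σd = 2E, so E′ = E + 2E = 3E = 132.
Each original face survives and each original vertex becomes one new face: F′ = F + V = 46.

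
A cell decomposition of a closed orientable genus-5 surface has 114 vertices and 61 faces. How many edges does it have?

183

For a closed orientable surface of genus 5, χ = 2 − 2·5 = -8.
E = V + F − (-8) = 114 + 61 − (-8) = 183.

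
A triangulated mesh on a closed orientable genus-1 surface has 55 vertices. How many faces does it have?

χ = 2 − 2·1 = 0, and every face is a triangle so 3F = 2E.
V − E + F = 0 with E = 3F/2 gives 55 − (3/2 − 1)·F = 0, so F = 110 and E = 165.

110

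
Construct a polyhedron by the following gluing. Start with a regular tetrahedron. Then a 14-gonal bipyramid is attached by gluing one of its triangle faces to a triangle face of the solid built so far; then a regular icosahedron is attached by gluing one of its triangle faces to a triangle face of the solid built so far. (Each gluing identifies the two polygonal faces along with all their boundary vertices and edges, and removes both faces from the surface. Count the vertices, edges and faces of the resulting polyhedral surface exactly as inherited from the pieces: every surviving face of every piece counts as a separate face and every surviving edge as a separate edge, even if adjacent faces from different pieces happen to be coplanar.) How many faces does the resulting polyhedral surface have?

A regular tetrahedron: V=4, E=6, F=4.
Attach a 14-gonal bipyramid (V=16, E=42, F=28) along a 3-gon: merge 3 vertices and 3 edges, delete both glued faces → V=17, E=45, F=30.
Attach a regular icosahedron (V=12, E=30, F=20) along a 3-gon: merge 3 vertices and 3 edges, delete both glued faces → V=26, E=72, F=48.
Check: V − E + F = 26 − 72 + 48 = 2.

48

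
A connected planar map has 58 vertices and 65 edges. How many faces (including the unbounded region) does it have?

9

Euler's formula for a connected plane graph: V − E + F = 2, so F = 2 − 58 + 65 = 9.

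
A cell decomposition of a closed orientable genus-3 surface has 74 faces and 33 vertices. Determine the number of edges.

For a closed orientable surface of genus 3, χ = 2 − 2·3 = -4.
E = V + F − (-4) = 33 + 74 − (-4) = 111.

111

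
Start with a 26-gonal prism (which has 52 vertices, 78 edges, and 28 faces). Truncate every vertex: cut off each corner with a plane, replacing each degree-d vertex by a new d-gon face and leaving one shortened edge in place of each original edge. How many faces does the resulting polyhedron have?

80

Truncation replaces each original edge-end by a new vertex, so V′ = 2E = 156.
Each original edge survives, and each old vertex of degree d contributes d new edges; summing degrees gives Σd = 2E, so E′ = E + 2E = 3E = 234.
Each original face survives and each original vertex becomes one new face: F′ = F + V = 80.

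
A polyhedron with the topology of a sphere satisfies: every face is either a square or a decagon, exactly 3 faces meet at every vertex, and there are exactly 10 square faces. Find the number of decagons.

Let x be the number of decagons; then F = 10 + x.
Edge–face incidences: 2E = 4·10 + 10·x = 40 + 10x.
Every vertex has degree 3, so 3V = 2E.
Euler: V − E + F = 2 ⇒ (2E)/3 − E + (10 + x) = 2.
Multiply by 6: 2·(2E) − 3·(2E) + 6·(10 + x) = 12, i.e. 60 + 6x − (40 + 10x) = 12.
Collecting terms: −4x + 20 = 12, so −4x = −8, so x = 2.
Then 2E = 40 + 10·2 = 60, so E = 30, V = 2E/3 = 20, F = 10 + 2 = 12.

2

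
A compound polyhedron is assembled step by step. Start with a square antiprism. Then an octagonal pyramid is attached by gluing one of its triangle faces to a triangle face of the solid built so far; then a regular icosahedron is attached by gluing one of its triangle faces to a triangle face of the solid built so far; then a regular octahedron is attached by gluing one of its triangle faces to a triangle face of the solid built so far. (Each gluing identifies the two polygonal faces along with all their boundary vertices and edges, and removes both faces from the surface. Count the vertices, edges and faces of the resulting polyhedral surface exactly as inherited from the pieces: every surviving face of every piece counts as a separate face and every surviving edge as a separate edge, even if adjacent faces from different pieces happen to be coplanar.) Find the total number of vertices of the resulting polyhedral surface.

A square antiprism: V=8, E=16, F=10.
Attach an octagonal pyramid (V=9, E=16, F=9) along a 3-gon: merge 3 vertices and 3 edges, delete both glued faces → V=14, E=29, F=17.
Attach a regular icosahedron (V=12, E=30, F=20) along a 3-gon: merge 3 vertices and 3 edges, delete both glued faces → V=23, E=56, F=35.
Attach a regular octahedron (V=6, E=12, F=8) along a 3-gon: merge 3 vertices and 3 edges, delete both glued faces → V=26, E=65, F=41.
Check: V − E + F = 26 − 65 + 41 = 2.

26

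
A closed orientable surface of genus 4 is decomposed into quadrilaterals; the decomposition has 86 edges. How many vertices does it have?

37

χ = 2 − 2·4 = -6, and every face is a square so 4F = 2E.
F = 2E/4 = 43. Then V = -6 + E − F = -6 + 86 − 43 = 37.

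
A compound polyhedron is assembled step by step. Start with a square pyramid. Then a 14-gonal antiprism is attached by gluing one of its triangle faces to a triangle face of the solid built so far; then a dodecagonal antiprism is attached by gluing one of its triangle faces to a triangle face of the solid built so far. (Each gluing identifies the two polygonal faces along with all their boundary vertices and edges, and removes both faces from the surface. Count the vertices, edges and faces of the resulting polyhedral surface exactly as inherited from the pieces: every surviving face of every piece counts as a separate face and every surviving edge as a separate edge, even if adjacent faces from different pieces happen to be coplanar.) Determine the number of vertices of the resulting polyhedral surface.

A square pyramid: V=5, E=8, F=5.
Attach a 14-gonal antiprism (V=28, E=56, F=30) along a 3-gon: merge 3 vertices and 3 edges, delete both glued faces → V=30, E=61, F=33.
Attach a dodecagonal antiprism (V=24, E=48, F=26) along a 3-gon: merge 3 vertices and 3 edges, delete both glued faces → V=51, E=106, F=57.
Check: V − E + F = 51 − 106 + 57 = 2.

51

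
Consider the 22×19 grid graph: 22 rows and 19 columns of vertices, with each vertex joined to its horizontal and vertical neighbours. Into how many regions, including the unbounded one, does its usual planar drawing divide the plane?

379

The grid has V = 22·19 = 418 vertices and E = 22·18 + 19·21 = 795 edges.
F = 2 − V + E = 2 − 418 + 795 = 379.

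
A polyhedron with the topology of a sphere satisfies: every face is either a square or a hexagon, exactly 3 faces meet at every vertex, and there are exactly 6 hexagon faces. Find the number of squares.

Let x be the number of squares; then F = 6 + x.
Edge–face incidences: 2E = 6·6 + 4·x = 36 + 4x.
Every vertex has degree 3, so 3V = 2E.
Euler: V − E + F = 2 ⇒ (2E)/3 − E + (6 + x) = 2.
Multiply by 6: 2·(2E) − 3·(2E) + 6·(6 + x) = 12, i.e. 36 + 6x − (36 + 4x) = 12.
Collecting terms: 2x = 12, so x = 6.
Then 2E = 36 + 4·6 = 60, so E = 30, V = 2E/3 = 20, F = 6 + 6 = 12.

6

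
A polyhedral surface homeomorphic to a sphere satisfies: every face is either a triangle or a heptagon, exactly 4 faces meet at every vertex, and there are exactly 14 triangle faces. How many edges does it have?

28

Let x be the number of heptagons; then F = 14 + x.
Edge–face incidences: 2E = 3·14 + 7·x = 42 + 7x.
Every vertex has degree 4, so 4V = 2E.
Euler: V − E + F = 2 ⇒ (2E)/4 − E + (14 + x) = 2.
Multiply by 8: 2·(2E) − 4·(2E) + 8·(14 + x) = 16, i.e. 112 + 8x − 2·(42 + 7x) = 16.
Collecting terms: −6x + 28 = 16, so −6x = −12, so x = 2.
Then 2E = 42 + 7·2 = 56, so E = 28, V = 2E/4 = 14, F = 14 + 2 = 16.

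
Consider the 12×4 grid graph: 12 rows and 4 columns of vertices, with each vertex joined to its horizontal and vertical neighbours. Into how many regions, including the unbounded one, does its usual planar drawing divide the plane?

34

The grid has V = 12·4 = 48 vertices and E = 12·3 + 4·11 = 80 edges.
F = 2 − V + E = 2 − 48 + 80 = 34.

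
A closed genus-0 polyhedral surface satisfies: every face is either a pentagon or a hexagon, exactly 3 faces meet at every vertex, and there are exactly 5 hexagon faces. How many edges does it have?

Let x be the number of pentagons; then F = 5 + x.
Edge–face incidences: 2E = 6·5 + 5·x = 30 + 5x.
Every vertex has degree 3, so 3V = 2E.
Euler: V − E + F = 2 ⇒ (2E)/3 − E + (5 + x) = 2.
Multiply by 6: 2·(2E) − 3·(2E) + 6·(5 + x) = 12, i.e. 30 + 6x − (30 + 5x) = 12.
Collecting terms: x = 12.
Then 2E = 30 + 5·12 = 90, so E = 45, V = 2E/3 = 30, F = 5 + 12 = 17.

45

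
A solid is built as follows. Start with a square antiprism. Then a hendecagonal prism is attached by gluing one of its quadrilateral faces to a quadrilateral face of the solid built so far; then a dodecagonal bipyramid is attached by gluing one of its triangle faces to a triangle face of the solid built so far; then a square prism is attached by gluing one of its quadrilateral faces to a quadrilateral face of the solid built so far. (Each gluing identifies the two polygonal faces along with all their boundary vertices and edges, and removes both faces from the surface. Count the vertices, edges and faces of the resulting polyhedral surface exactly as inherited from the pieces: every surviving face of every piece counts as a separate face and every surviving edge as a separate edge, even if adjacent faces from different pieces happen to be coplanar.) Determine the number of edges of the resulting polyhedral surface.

86

A square antiprism: V=8, E=16, F=10.
Attach a hendecagonal prism (V=22, E=33, F=13) along a 4-gon: merge 4 vertices and 4 edges, delete both glued faces → V=26, E=45, F=21.
Attach a dodecagonal bipyramid (V=14, E=36, F=24) along a 3-gon: merge 3 vertices and 3 edges, delete both glued faces → V=37, E=78, F=43.
Attach a square prism (V=8, E=12, F=6) along a 4-gon: merge 4 vertices and 4 edges, delete both glued faces → V=41, E=86, F=47.
Check: V − E + F = 41 − 86 + 47 = 2.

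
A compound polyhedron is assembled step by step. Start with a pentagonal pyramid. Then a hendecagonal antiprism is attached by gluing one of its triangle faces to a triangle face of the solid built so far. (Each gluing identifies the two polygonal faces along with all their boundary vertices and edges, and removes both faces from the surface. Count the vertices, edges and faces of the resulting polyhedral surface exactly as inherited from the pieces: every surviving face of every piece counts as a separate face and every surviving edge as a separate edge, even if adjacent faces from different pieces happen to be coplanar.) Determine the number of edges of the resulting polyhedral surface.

51

A pentagonal pyramid: V=6, E=10, F=6.
Attach a hendecagonal antiprism (V=22, E=44, F=24) along a 3-gon: merge 3 vertices and 3 edges, delete both glued faces → V=25, E=51, F=28.
Check: V − E + F = 25 − 51 + 28 = 2.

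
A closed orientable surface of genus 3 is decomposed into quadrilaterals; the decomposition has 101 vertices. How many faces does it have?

105

χ = 2 − 2·3 = -4, and every face is a square so 4F = 2E.
V − E + F = -4 with E = 4F/2 gives 101 − (4/2 − 1)·F = -4, so F = 105 and E = 210.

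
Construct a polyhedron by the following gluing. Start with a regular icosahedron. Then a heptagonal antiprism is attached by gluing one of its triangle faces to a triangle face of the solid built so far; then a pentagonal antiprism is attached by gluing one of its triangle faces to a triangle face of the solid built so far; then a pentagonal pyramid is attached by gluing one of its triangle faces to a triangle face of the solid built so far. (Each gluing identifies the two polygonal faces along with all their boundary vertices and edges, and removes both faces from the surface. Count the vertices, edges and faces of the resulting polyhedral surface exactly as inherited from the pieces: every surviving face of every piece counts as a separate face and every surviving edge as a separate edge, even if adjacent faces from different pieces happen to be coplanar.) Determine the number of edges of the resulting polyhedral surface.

A regular icosahedron: V=12, E=30, F=20.
Attach a heptagonal antiprism (V=14, E=28, F=16) along a 3-gon: merge 3 vertices and 3 edges, delete both glued faces → V=23, E=55, F=34.
Attach a pentagonal antiprism (V=10, E=20, F=12) along a 3-gon: merge 3 vertices and 3 edges, delete both glued faces → V=30, E=72, F=44.
Attach a pentagonal pyramid (V=6, E=10, F=6) along a 3-gon: merge 3 vertices and 3 edges, delete both glued faces → V=33, E=79, F=48.
Check: V − E + F = 33 − 79 + 48 = 2.

79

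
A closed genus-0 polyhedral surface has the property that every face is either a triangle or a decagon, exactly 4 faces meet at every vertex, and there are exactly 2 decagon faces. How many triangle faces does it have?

Let x be the number of triangles; then F = 2 + x.
Edge–face incidences: 2E = 10·2 + 3·x = 20 + 3x.
Every vertex has degree 4, so 4V = 2E.
Euler: V − E + F = 2 ⇒ (2E)/4 − E + (2 + x) = 2.
Multiply by 8: 2·(2E) − 4·(2E) + 8·(2 + x) = 16, i.e. 16 + 8x − 2·(20 + 3x) = 16.
Collecting terms: 2x − 24 = 16, so 2x = 40, so x = 20.
Then 2E = 20 + 3·20 = 80, so E = 40, V = 2E/4 = 20, F = 2 + 20 = 22.

20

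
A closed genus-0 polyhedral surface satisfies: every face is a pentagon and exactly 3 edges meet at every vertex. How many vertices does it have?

20

Each face has 5 edges and each edge borders two faces, so 2E = 5F.
Each vertex has degree 3, so 3V = 2E and hence V = 5F/3.
Euler: V − E + F = 2 ⇒ (5F/3) − (5F/2) + F = 2.
Multiply by 6: (10 − 15 + 6)F = 12, i.e. 1F = 12.
So F = 12, E = 5·12/2 = 30, V = 5·12/3 = 20.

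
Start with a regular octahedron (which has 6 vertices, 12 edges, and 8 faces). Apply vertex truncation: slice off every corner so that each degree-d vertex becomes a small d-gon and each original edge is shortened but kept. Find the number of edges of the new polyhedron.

Truncation replaces each original edge-end by a new vertex, so V′ = 2E = 24.
Each original edge survives, and each old vertex of degree d contributes d new edges; summing degrees gives Σd = 2E, so E′ = E + 2E = 3E = 36.
Each original face survives and each original vertex becomes one new face: F′ = F + V = 14.

36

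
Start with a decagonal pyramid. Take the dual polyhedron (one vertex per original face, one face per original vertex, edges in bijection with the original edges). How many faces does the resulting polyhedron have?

The base solid has V = 11, E = 20, F = 11.
The dual swaps V and F and preserves E: V′ = F = 11, E′ = E = 20, F′ = V = 11.

11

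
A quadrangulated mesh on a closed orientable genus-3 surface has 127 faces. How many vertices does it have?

χ = 2 − 2·3 = -4, and every face is a square so 4F = 2E.
E = 4·127/2 = 254. Then V = -4 + E − F = -4 + 254 − 127 = 123.

123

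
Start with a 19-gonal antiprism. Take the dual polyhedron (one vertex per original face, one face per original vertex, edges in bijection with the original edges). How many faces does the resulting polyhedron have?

The base solid has V = 38, E = 76, F = 40.
The dual swaps V and F and preserves E: V′ = F = 40, E′ = E = 76, F′ = V = 38.

38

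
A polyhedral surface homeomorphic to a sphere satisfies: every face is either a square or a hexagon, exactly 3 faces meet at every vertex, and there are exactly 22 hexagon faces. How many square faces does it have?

6

Let x be the number of squares; then F = 22 + x.
Edge–face incidences: 2E = 6·22 + 4·x = 132 + 4x.
Every vertex has degree 3, so 3V = 2E.
Euler: V − E + F = 2 ⇒ (2E)/3 − E + (22 + x) = 2.
Multiply by 6: 2·(2E) − 3·(2E) + 6·(22 + x) = 12, i.e. 132 + 6x − (132 + 4x) = 12.
Collecting terms: 2x = 12, so x = 6.
Then 2E = 132 + 4·6 = 156, so E = 78, V = 2E/3 = 52, F = 22 + 6 = 28.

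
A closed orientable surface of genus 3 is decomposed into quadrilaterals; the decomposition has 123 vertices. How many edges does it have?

χ = 2 − 2·3 = -4, and every face is a square so 4F = 2E.
V − E + F = -4 with E = 4F/2 gives 123 − (4/2 − 1)·F = -4, so F = 127 and E = 254.

254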